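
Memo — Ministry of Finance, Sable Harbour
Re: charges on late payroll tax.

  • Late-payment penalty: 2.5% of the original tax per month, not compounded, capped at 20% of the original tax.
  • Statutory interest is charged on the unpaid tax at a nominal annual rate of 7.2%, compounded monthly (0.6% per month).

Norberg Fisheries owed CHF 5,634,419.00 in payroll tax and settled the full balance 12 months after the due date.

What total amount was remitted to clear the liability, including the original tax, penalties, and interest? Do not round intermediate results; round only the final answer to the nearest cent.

CHF 7,180,639.74

Penalty (uncapped): 12 × 2.5% × CHF 5,634,419.00 = CHF 1,690,325.70; cap = 20% × CHF 5,634,419.00 = CHF 1,126,883.80 → penalty = CHF 1,126,883.80
Interest: CHF 5,634,419.00 × ((1 + 0.006)^12 − 1) = CHF 5,634,419.00 × 0.0744242… = CHF 419,336.9447…
Total = CHF 5,634,419.00 + CHF 1,126,883.8000 + CHF 419,336.9447… = CHF 7,180,639.74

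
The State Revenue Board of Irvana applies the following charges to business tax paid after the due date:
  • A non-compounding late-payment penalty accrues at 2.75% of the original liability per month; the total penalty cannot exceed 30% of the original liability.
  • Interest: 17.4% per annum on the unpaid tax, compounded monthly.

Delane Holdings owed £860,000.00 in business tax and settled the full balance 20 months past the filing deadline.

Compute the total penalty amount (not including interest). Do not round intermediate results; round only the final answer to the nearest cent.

£258,000.00

Penalty (uncapped): 20 × 2.75% × £860,000.00 = £473,000.00; cap = 30% × £860,000.00 = £258,000.00 → penalty = £258,000.00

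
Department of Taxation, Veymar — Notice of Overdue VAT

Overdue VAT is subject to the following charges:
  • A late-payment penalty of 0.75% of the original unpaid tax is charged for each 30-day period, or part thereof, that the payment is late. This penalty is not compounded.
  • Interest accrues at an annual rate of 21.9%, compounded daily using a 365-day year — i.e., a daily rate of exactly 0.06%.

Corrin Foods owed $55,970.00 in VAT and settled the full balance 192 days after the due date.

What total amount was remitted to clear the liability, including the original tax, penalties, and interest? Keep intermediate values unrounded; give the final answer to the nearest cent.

Penalty periods: ⌈192/30⌉ = 7; penalty = 7 × 0.75% × $55,970.00 = $2,938.43…
Interest: $55,970.00 × ((1 + 0.0006)^192 − 1) = $55,970.00 × 0.12205907… = $6,831.6462…
Total = $55,970.00 + $2,938.4250 + $6,831.6462… = $65,740.07

$65,740.07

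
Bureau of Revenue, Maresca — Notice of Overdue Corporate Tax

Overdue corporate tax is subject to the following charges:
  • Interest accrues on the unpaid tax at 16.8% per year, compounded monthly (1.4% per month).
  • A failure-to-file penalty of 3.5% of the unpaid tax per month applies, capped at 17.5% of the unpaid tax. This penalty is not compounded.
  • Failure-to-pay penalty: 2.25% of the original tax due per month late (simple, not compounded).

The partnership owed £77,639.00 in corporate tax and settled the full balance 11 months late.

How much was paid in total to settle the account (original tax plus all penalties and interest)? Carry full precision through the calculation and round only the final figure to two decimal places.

£123,270.99

Failure-to-file: 11 × 3.5% × £77,639.00 = £29,891.02…, capped at 17.5% × £77,639.00 = £13,586.83…
Failure-to-pay penalty: 11 × 2.25% × £77,639.00 = £19,215.65…
Interest: £77,639.00 × ((1 + 0.014)^11 − 1) = £77,639.00 × 0.1652457… = £12,829.5101…
Total = £77,639.00 + £32,802.4775 + £12,829.5101… = £123,270.99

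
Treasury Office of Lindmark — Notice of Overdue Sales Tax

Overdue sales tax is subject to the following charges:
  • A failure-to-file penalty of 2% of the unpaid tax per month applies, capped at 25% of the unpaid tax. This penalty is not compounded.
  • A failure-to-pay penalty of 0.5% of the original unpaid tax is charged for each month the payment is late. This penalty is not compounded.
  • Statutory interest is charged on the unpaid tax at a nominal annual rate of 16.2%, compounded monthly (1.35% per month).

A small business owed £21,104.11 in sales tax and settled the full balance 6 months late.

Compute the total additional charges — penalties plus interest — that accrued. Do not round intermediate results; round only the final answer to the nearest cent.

£4,933.79

Failure-to-file: 6 × 2% × £21,104.11 = £2,532.49… (under the 25% cap)
Failure-to-pay penalty = 0.5% × £21,104.11 × 6 mo = £633.12…
Interest: £21,104.11 × ((1 + 0.0135)^6 − 1) = £21,104.11 × 0.0837835… = £1,768.1753…
Penalties + interest = £3,165.6165 + £1,768.1753… = £4,933.79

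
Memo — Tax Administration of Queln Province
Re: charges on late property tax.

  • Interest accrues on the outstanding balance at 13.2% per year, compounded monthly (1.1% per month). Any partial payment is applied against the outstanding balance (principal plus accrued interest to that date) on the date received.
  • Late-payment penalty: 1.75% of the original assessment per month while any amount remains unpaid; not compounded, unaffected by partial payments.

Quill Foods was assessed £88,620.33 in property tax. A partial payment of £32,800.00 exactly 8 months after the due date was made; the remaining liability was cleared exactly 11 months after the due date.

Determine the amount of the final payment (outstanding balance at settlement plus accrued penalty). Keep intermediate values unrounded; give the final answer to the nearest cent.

Balance at month 8: £88,620.3300 × (1 + 0.011)^8 = £96,725.8618…
After £32,800.00 payment: £96,725.8618… − £32,800.00 = £63,925.8618…
Balance at month 11: £63,925.8618… × (1 + 0.011)^3 = £66,058.7054…
Penalty: 11 × 1.75% × £88,620.33 = £17,059.41…
Final settlement = outstanding balance + penalty = £66,058.7054… + £17,059.41… = £83,118.12

£83,118.12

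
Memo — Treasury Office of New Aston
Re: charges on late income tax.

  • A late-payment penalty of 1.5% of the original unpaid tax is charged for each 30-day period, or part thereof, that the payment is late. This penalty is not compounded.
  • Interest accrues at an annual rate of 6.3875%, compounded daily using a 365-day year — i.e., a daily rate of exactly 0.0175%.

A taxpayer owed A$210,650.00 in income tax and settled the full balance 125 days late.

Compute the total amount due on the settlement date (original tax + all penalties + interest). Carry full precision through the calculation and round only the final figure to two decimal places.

Penalty periods: ⌈125/30⌉ = 5; penalty = 5 × 1.5% × A$210,650.00 = A$15,798.75
Interest: A$210,650.00 × ((1 + 0.000175)^125 − 1) = A$210,650.00 × 0.02211406… = A$4,658.3259…
Total = A$210,650.00 + A$15,798.7500 + A$4,658.3259… = A$231,107.08

A$231,107.08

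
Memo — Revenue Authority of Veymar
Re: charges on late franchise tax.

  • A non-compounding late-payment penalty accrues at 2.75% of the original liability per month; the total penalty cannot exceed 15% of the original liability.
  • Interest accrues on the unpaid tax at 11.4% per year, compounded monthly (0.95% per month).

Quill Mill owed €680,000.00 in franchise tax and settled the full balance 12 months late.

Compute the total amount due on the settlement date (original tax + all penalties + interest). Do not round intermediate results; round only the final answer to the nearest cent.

Penalty (uncapped): 12 × 2.75% × €680,000.00 = €224,400.00; cap = 15% × €680,000.00 = €102,000.00 → penalty = €102,000.00
Interest: €680,000.00 × ((1 + 0.0095)^12 − 1) = €680,000.00 × 0.1201492… = €81,701.4671…
Total = €680,000.00 + €102,000.0000 + €81,701.4671… = €863,701.47

€863,701.47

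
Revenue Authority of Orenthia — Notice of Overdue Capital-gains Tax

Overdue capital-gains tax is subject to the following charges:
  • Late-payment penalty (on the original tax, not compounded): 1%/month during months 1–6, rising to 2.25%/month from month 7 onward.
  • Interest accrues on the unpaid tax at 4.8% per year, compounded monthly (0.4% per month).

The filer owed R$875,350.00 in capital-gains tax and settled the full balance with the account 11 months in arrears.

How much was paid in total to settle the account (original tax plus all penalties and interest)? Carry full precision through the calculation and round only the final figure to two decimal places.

Penalty, months 1–6: 6 × 1% × R$875,350.00 = R$52,521.00
Penalty, months 7–11: 5 × 2.25% × R$875,350.00 = R$98,476.88…
Interest: R$875,350.00 × ((1 + 0.004)^11 − 1) = R$875,350.00 × 0.0448906… = R$39,295.0261…
Total = R$875,350.00 + R$150,997.8750 + R$39,295.0261… = R$1,065,642.90

R$1,065,642.90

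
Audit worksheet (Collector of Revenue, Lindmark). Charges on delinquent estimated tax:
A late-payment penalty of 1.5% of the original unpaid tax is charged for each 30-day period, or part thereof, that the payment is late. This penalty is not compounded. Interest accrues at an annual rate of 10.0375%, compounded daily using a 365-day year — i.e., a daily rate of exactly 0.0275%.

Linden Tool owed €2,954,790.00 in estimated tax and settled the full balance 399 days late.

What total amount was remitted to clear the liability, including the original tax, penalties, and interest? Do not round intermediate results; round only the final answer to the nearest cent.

€3,917,916.51

Penalty periods: ⌈399/30⌉ = 14; penalty = 14 × 1.5% × €2,954,790.00 = €620,505.90
Interest: €2,954,790.00 × ((1 + 0.000275)^399 − 1) = €2,954,790.00 × 0.11595430… = €342,620.6136…
Total = €2,954,790.00 + €620,505.9000 + €342,620.6136… = €3,917,916.51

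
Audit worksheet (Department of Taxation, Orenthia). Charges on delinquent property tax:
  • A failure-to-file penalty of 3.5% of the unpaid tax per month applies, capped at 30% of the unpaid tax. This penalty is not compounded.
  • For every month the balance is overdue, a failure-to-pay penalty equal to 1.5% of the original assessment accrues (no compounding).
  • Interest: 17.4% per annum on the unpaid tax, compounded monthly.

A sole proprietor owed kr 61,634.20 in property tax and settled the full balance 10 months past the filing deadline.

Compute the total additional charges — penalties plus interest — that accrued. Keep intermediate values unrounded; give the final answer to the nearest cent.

kr 37,278.62

Failure-to-file: 10 × 3.5% × kr 61,634.20 = kr 21,571.97, capped at 30% × kr 61,634.20 = kr 18,490.26
Failure-to-pay penalty: 10 × 1.5% × kr 61,634.20 = kr 9,245.13
Interest (17.4%/yr ÷ 12 = 1.45%/month): kr 61,634.20 × ((1 + 0.0145)^10 − 1) = kr 9,543.2258…
Penalties + interest = kr 27,735.3900 + kr 9,543.2258… = kr 37,278.62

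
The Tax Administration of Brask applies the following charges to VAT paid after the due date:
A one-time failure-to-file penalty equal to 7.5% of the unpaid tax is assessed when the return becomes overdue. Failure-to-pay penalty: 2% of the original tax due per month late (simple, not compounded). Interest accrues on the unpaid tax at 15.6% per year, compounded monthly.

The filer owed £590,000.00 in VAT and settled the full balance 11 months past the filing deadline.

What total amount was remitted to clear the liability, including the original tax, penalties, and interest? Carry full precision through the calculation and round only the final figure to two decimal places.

Failure-to-file penalty: 7.5% × £590,000.00 = £44,250.00
Failure-to-pay penalty: 11 × 2% × £590,000.00 = £129,800.00
Interest (15.6%/yr ÷ 12 = 1.3%/month): £590,000.00 × ((1 + 0.013)^11 − 1) = £90,073.5913…
Total = £590,000.00 + £174,050.0000 + £90,073.5913… = £854,123.59

£854,123.59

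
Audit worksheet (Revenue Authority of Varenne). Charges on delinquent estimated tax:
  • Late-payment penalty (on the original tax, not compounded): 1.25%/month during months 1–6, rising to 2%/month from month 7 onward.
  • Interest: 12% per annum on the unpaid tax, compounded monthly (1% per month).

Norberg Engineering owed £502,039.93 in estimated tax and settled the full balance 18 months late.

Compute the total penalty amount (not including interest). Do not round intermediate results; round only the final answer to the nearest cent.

Penalty, months 1–6: 6 × 1.25% × £502,039.93 = £37,652.99…
Penalty, months 7–18: 12 × 2% × £502,039.93 = £120,489.58…
Total penalty = £37,652.99… + £120,489.58… = £158,142.58

£158,142.58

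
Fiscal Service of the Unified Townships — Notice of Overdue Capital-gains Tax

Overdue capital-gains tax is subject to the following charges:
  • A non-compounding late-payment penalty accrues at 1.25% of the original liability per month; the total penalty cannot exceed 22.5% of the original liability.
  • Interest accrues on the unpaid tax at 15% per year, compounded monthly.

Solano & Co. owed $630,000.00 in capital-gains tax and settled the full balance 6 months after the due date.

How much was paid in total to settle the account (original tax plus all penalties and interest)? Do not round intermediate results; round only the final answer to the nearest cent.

Penalty: 6 × 1.25% × $630,000.00 = $47,250.00 (below the 22.5% cap of $141,750.00)
Interest (15%/yr ÷ 12 = 1.25%/month): $630,000.00 × ((1 + 0.0125)^6 − 1) = $48,751.4037…
Total = $630,000.00 + $47,250.0000 + $48,751.4037… = $726,001.40

$726,001.40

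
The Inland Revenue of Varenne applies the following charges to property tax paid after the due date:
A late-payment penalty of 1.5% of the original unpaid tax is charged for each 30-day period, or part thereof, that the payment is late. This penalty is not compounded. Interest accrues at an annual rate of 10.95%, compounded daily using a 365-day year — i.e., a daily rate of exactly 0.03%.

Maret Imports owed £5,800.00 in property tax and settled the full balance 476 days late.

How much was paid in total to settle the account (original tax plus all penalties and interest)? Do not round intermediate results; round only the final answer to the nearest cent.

£8,082.15

Penalty periods: ⌈476/30⌉ = 16; penalty = 16 × 1.5% × £5,800.00 = £1,392.00
Interest: £5,800.00 × ((1 + 0.0003)^476 − 1) = £5,800.00 × 0.15347438… = £890.1514…
Total = £5,800.00 + £1,392.0000 + £890.1514… = £8,082.15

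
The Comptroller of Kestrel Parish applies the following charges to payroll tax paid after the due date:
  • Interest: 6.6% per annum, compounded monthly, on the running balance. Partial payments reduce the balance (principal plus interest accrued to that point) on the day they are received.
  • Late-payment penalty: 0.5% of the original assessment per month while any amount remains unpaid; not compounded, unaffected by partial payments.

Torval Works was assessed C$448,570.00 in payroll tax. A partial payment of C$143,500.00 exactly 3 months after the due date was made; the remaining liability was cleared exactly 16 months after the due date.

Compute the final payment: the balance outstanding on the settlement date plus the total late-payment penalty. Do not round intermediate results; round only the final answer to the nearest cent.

Monthly rate = 6.6% ÷ 12 = 0.55%
Balance at month 3: C$448,570.0000 × (1 + 0.0055)^3 = C$456,012.1874…
After C$143,500.00 payment: C$456,012.1874… − C$143,500.00 = C$312,512.1874…
Balance at month 16: C$312,512.1874… × (1 + 0.0055)^13 = C$335,609.2581…
Penalty: 16 × 0.5% × C$448,570.00 = C$35,885.60
Final settlement = outstanding balance + penalty = C$335,609.2581… + C$35,885.60 = C$371,494.86

C$371,494.86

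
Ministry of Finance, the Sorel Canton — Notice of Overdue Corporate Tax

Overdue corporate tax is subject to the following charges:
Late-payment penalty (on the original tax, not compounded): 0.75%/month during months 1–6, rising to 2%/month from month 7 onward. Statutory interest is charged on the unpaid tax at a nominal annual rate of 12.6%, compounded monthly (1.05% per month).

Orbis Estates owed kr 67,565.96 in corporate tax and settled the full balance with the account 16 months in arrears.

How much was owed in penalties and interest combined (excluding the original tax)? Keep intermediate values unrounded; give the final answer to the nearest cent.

kr 28,843.97

Penalty, months 1–6: 6 × 0.75% × kr 67,565.96 = kr 3,040.47…
Penalty, months 7–16: 10 × 2% × kr 67,565.96 = kr 13,513.19…
Interest: kr 67,565.96 × ((1 + 0.0105)^16 − 1) = kr 67,565.96 × 0.1819010… = kr 12,290.3130…
Penalties + interest = kr 16,553.6602 + kr 12,290.3130… = kr 28,843.97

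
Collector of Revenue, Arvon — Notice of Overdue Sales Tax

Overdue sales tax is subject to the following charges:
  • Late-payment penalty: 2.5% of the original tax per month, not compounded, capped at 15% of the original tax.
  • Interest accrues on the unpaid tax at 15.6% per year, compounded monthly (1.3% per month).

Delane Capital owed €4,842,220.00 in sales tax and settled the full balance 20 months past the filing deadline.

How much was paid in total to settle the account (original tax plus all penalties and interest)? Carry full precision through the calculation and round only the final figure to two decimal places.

Penalty (uncapped): 20 × 2.5% × €4,842,220.00 = €2,421,110.00; cap = 15% × €4,842,220.00 = €726,333.00 → penalty = €726,333.00
Interest: €4,842,220.00 × ((1 + 0.013)^20 − 1) = €4,842,220.00 × 0.2947589… = €1,427,287.4729…
Total = €4,842,220.00 + €726,333.0000 + €1,427,287.4729… = €6,995,840.47

€6,995,840.47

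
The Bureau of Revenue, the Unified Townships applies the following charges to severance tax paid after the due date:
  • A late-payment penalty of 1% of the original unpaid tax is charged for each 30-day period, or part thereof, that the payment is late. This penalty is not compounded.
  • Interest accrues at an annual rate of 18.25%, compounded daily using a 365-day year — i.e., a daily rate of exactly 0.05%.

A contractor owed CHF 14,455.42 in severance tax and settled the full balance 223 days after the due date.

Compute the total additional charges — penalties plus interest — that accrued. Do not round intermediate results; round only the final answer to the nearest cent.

CHF 2,861.05

Penalty periods: ⌈223/30⌉ = 8; penalty = 8 × 1% × CHF 14,455.42 = CHF 1,156.43…
Interest: CHF 14,455.42 × ((1 + 0.0005)^223 − 1) = CHF 14,455.42 × 0.11792259… = CHF 1,704.6206…
Penalties + interest = CHF 1,156.4336 + CHF 1,704.6206… = CHF 2,861.05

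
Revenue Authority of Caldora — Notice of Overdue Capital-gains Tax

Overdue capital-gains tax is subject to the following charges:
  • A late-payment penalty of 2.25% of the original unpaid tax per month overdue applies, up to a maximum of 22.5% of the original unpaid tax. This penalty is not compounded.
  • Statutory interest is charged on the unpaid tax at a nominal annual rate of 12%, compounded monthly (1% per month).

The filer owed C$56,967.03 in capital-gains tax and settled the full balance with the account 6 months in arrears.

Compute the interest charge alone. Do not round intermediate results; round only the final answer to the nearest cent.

Interest: C$56,967.03 × ((1 + 0.01)^6 − 1) = C$56,967.03 × 0.0615202… = C$3,504.6203…

C$3,504.62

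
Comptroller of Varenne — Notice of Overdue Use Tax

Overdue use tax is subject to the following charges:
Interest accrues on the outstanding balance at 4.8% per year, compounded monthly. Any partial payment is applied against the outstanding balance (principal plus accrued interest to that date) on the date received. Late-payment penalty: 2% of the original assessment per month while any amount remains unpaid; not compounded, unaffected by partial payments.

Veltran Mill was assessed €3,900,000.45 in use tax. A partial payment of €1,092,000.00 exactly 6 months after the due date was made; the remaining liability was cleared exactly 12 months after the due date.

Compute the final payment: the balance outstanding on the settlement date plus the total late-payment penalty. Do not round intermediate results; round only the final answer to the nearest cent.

€3,908,902.91

Monthly rate = 4.8% ÷ 12 = 0.4%
Balance at month 6: €3,900,000.4500 × (1 + 0.004)^6 = €3,994,541.4679…
After €1,092,000.00 payment: €3,994,541.4679… − €1,092,000.00 = €2,902,541.4679…
Balance at month 12: €2,902,541.4679… × (1 + 0.004)^6 = €2,972,902.7995…
Penalty: 12 × 2% × €3,900,000.45 = €936,000.11…
Final settlement = outstanding balance + penalty = €2,972,902.7995… + €936,000.11… = €3,908,902.91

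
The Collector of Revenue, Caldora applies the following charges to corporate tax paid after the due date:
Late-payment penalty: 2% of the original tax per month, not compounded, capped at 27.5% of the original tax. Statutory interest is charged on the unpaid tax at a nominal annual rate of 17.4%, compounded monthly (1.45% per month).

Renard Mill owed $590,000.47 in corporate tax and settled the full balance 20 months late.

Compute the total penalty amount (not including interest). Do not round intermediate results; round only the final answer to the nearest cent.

Penalty (uncapped): 20 × 2% × $590,000.47 = $236,000.19…; cap = 27.5% × $590,000.47 = $162,250.13… → penalty = $162,250.13…

$162,250.13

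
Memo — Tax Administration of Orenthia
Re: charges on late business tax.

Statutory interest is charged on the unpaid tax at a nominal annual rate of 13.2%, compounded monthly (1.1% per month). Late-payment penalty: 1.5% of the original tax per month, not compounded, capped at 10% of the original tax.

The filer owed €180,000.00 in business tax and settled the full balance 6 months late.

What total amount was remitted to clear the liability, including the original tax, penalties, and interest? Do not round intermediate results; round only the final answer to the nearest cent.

Penalty: 6 × 1.5% × €180,000.00 = €16,200.00 (below the 10% cap of €18,000.00)
Interest: €180,000.00 × ((1 + 0.011)^6 − 1) = €180,000.00 × 0.0678418… = €12,211.5313…
Total = €180,000.00 + €16,200.0000 + €12,211.5313… = €208,411.53

€208,411.53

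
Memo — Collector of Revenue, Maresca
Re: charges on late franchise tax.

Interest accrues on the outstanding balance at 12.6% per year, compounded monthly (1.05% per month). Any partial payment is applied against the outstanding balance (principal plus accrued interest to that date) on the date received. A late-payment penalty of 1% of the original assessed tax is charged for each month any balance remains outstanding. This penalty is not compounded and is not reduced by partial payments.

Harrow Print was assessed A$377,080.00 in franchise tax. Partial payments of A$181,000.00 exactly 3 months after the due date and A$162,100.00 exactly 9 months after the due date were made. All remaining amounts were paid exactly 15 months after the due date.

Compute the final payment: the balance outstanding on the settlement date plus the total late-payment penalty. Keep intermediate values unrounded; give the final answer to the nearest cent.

Balance at month 3: A$377,080.0000 × (1 + 0.0105)^3 = A$389,083.1757…
After A$181,000.00 payment: A$389,083.1757… − A$181,000.00 = A$208,083.1757…
Balance at month 9: A$208,083.1757… × (1 + 0.0105)^6 = A$221,541.3891…
After A$162,100.00 payment: A$221,541.3891… − A$162,100.00 = A$59,441.3891…
Balance at month 15: A$59,441.3891… × (1 + 0.0105)^6 = A$63,285.8849…
Penalty: 15 × 1% × A$377,080.00 = A$56,562.00
Final settlement = outstanding balance + penalty = A$63,285.8849… + A$56,562.00 = A$119,847.88

A$119,847.88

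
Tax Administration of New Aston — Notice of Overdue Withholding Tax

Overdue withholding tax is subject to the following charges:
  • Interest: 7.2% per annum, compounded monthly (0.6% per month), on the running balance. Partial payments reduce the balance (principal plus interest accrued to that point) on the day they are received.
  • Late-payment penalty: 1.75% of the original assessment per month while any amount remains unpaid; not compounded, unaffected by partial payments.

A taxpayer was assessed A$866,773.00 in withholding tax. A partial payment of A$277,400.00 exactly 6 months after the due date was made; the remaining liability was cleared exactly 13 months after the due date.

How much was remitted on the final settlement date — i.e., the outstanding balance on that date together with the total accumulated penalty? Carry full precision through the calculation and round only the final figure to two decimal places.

Balance at month 6: A$866,773.0000 × (1 + 0.006)^6 = A$898,448.6468…
After A$277,400.00 payment: A$898,448.6468… − A$277,400.00 = A$621,048.6468…
Balance at month 13: A$621,048.6468… × (1 + 0.006)^7 = A$647,606.9261…
Penalty: 13 × 1.75% × A$866,773.00 = A$197,190.86…
Final settlement = outstanding balance + penalty = A$647,606.9261… + A$197,190.86… = A$844,797.78

A$844,797.78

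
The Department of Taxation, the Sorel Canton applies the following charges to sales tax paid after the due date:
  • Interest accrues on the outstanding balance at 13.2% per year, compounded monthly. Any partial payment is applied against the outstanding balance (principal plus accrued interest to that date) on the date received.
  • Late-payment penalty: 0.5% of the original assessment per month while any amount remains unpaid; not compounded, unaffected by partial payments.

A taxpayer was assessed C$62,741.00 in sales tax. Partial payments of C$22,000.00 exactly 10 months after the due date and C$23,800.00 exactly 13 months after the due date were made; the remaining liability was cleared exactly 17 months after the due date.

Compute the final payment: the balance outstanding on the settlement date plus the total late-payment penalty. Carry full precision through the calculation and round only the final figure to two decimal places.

C$32,282.51

Monthly rate = 13.2% ÷ 12 = 1.1%
Balance at month 10: C$62,741.0000 × (1 + 0.011)^10 = C$69,994.3512…
After C$22,000.00 payment: C$69,994.3512… − C$22,000.00 = C$47,994.3512…
Balance at month 13: C$47,994.3512… × (1 + 0.011)^3 = C$49,595.6506…
After C$23,800.00 payment: C$49,595.6506… − C$23,800.00 = C$25,795.6506…
Balance at month 17: C$25,795.6506… × (1 + 0.011)^4 = C$26,949.5246…
Penalty: 17 × 0.5% × C$62,741.00 = C$5,332.99…
Final settlement = outstanding balance + penalty = C$26,949.5246… + C$5,332.99… = C$32,282.51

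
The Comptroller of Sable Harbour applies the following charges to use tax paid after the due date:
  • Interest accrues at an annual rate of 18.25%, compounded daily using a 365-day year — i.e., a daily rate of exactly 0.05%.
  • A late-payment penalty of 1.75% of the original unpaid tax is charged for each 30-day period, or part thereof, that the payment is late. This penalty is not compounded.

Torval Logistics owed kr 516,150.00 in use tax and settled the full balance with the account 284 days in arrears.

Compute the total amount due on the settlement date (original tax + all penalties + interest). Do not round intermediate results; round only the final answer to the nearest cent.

kr 685,207.58

Penalty periods: ⌈284/30⌉ = 10; penalty = 10 × 1.75% × kr 516,150.00 = kr 90,326.25
Interest: kr 516,150.00 × ((1 + 0.0005)^284 − 1) = kr 516,150.00 × 0.15253575… = kr 78,731.3255…
Total = kr 516,150.00 + kr 90,326.2500 + kr 78,731.3255… = kr 685,207.58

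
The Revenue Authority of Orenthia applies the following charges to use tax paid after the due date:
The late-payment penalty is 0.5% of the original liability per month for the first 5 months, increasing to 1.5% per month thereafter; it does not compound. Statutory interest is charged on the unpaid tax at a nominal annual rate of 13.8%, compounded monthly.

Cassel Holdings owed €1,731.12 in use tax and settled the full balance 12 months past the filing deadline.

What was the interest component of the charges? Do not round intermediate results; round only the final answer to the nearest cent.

Interest (13.8%/yr ÷ 12 = 1.15%/month): €1,731.12 × ((1 + 0.0115)^12 − 1) = €254.5991…

€254.60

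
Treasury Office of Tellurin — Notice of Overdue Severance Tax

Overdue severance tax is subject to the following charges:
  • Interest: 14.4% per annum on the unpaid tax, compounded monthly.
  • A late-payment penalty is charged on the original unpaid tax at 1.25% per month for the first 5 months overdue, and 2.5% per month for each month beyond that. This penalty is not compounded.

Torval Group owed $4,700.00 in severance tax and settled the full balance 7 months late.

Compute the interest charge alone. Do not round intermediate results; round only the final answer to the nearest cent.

Interest (14.4%/yr ÷ 12 = 1.2%/month): $4,700.00 × ((1 + 0.012)^7 − 1) = $409.3005…

$409.30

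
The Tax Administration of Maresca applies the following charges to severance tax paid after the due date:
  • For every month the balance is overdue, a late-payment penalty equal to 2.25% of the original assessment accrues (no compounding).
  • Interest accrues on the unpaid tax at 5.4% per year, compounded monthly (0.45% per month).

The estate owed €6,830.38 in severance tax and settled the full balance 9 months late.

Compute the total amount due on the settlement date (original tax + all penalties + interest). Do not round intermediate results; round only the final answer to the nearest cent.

Late-payment penalty = 2.25% × €6,830.38 × 9 mo = €1,383.15…
Interest: €6,830.38 × ((1 + 0.0045)^9 − 1) = €6,830.38 × 0.0412367… = €281.6624…
Total = €6,830.38 + €1,383.1520… + €281.6624… = €8,495.19

€8,495.19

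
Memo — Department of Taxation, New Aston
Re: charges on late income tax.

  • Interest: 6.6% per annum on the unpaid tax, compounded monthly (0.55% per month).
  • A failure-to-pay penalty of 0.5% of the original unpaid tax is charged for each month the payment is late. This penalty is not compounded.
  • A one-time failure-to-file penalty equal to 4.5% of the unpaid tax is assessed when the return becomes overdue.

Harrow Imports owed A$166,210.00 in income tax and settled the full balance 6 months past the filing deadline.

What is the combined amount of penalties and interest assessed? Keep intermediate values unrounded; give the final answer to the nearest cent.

Failure-to-file penalty: 4.5% × A$166,210.00 = A$7,479.45
Failure-to-pay penalty = 0.5% × A$166,210.00 × 6 mo = A$4,986.30
Interest: A$166,210.00 × ((1 + 0.0055)^6 − 1) = A$166,210.00 × 0.0334571… = A$5,560.9031…
Penalties + interest = A$12,465.7500 + A$5,560.9031… = A$18,026.65

A$18,026.65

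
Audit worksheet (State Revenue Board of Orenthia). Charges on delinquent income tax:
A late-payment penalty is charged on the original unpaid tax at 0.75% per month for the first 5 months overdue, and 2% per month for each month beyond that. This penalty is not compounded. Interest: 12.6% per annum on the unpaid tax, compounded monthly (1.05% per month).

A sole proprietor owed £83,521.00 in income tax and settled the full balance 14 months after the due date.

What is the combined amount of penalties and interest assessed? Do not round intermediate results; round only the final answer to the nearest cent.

£31,317.58

Penalty, months 1–5: 5 × 0.75% × £83,521.00 = £3,132.04…
Penalty, months 6–14: 9 × 2% × £83,521.00 = £15,033.78
Interest: £83,521.00 × ((1 + 0.0105)^14 − 1) = £83,521.00 × 0.1574666… = £13,151.7639…
Penalties + interest = £18,165.8175 + £13,151.7639… = £31,317.58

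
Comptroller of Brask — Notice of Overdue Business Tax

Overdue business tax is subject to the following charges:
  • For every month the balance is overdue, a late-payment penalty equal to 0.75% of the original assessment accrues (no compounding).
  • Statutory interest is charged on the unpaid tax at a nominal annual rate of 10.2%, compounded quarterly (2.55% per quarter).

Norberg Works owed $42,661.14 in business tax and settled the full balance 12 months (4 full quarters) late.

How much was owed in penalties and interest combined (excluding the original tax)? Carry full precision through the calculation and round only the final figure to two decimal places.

Late-payment penalty = 0.75% × $42,661.14 × 12 mo = $3,839.50…
Interest: $42,661.14 × ((1 + 0.0255)^4 − 1) = $42,661.14 × 0.1059682… = $4,520.7263…
Penalties + interest = $3,839.5026 + $4,520.7263… = $8,360.23

$8,360.23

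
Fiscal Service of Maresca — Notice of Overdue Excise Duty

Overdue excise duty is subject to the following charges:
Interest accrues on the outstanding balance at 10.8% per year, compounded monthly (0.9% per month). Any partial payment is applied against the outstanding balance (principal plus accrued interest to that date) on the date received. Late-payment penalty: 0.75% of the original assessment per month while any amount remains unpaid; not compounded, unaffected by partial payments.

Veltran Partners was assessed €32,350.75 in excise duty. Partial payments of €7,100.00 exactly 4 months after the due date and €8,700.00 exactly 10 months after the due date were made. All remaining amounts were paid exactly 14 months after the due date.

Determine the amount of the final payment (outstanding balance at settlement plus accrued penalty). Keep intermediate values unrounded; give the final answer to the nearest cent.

Balance at month 4: €32,350.7500 × (1 + 0.009)^4 = €33,531.1940…
After €7,100.00 payment: €33,531.1940… − €7,100.00 = €26,431.1940…
Balance at month 10: €26,431.1940… × (1 + 0.009)^6 = €27,890.9804…
After €8,700.00 payment: €27,890.9804… − €8,700.00 = €19,190.9804…
Balance at month 14: €19,190.9804… × (1 + 0.009)^4 = €19,891.2386…
Penalty: 14 × 0.75% × €32,350.75 = €3,396.83…
Final settlement = outstanding balance + penalty = €19,891.2386… + €3,396.83… = €23,288.07

€23,288.07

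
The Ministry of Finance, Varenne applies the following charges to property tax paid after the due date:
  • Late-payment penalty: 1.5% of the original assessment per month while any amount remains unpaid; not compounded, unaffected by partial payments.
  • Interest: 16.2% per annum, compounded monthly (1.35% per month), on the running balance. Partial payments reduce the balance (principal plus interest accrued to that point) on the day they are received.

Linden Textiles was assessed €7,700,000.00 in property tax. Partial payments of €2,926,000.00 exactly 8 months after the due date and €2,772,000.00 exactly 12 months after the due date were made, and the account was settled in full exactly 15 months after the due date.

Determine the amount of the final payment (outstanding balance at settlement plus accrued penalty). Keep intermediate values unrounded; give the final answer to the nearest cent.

€5,048,329.42

Balance at month 8: €7,700,000.0000 × (1 + 0.0135)^8 = €8,571,972.1113…
After €2,926,000.00 payment: €8,571,972.1113… − €2,926,000.00 = €5,645,972.1113…
Balance at month 12: €5,645,972.1113… × (1 + 0.0135)^4 = €5,957,084.2282…
After €2,772,000.00 payment: €5,957,084.2282… − €2,772,000.00 = €3,185,084.2282…
Balance at month 15: €3,185,084.2282… × (1 + 0.0135)^3 = €3,315,829.4207…
Penalty: 15 × 1.5% × €7,700,000.00 = €1,732,500.00
Final settlement = outstanding balance + penalty = €3,315,829.4207… + €1,732,500.00 = €5,048,329.42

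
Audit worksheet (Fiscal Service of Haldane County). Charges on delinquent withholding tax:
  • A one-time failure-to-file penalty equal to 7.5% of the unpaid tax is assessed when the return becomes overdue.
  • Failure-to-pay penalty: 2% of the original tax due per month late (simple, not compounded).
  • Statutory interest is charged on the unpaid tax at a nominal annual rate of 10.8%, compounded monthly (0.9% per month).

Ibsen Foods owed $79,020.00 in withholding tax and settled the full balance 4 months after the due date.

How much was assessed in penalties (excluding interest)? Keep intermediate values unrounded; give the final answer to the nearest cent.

$12,248.10

Failure-to-file penalty: 7.5% × $79,020.00 = $5,926.50
Failure-to-pay penalty = 2% × $79,020.00 × 4 mo = $6,321.60
Total penalty = $5,926.50 + $6,321.60 = $12,248.10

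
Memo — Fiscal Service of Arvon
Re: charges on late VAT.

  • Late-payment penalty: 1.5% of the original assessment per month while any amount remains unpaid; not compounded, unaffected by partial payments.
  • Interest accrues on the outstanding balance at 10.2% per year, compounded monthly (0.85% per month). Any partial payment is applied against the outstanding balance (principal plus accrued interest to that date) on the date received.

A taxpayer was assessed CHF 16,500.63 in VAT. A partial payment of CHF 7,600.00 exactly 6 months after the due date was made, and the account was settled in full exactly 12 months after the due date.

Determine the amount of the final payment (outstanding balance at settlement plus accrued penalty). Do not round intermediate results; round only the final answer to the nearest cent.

CHF 13,238.83

Balance at month 6: CHF 16,500.6300 × (1 + 0.0085)^6 = CHF 17,360.2487…
After CHF 7,600.00 payment: CHF 17,360.2487… − CHF 7,600.00 = CHF 9,760.2487…
Balance at month 12: CHF 9,760.2487… × (1 + 0.0085)^6 = CHF 10,268.7197…
Penalty: 12 × 1.5% × CHF 16,500.63 = CHF 2,970.11…
Final settlement = outstanding balance + penalty = CHF 10,268.7197… + CHF 2,970.11… = CHF 13,238.83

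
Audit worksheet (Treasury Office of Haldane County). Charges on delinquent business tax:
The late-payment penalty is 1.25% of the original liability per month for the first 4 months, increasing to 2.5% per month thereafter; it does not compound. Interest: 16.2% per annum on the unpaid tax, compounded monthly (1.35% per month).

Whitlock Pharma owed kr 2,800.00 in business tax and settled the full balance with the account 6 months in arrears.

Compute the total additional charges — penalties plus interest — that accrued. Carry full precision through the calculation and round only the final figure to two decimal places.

Penalty, months 1–4: 4 × 1.25% × kr 2,800.00 = kr 140.00
Penalty, months 5–6: 2 × 2.5% × kr 2,800.00 = kr 140.00
Interest: kr 2,800.00 × ((1 + 0.0135)^6 − 1) = kr 2,800.00 × 0.0837835… = kr 234.5937…
Penalties + interest = kr 280.0000 + kr 234.5937… = kr 514.59

kr 514.59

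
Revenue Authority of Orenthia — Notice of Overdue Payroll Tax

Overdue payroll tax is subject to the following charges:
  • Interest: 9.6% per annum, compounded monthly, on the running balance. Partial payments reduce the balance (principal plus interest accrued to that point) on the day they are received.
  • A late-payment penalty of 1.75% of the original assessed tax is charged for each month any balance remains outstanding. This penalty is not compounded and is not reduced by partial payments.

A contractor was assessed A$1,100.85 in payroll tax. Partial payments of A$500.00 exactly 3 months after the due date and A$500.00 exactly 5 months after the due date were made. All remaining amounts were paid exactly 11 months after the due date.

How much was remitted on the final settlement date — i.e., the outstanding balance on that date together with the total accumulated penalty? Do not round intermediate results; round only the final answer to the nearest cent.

Monthly rate = 9.6% ÷ 12 = 0.8%
Balance at month 3: A$1,100.8500 × (1 + 0.008)^3 = A$1,127.4823…
After A$500.00 payment: A$1,127.4823… − A$500.00 = A$627.4823…
Balance at month 5: A$627.4823… × (1 + 0.008)^2 = A$637.5622…
After A$500.00 payment: A$637.5622… − A$500.00 = A$137.5622…
Balance at month 11: A$137.5622… × (1 + 0.008)^6 = A$144.2987…
Penalty: 11 × 1.75% × A$1,100.85 = A$211.91…
Final settlement = outstanding balance + penalty = A$144.2987… + A$211.91… = A$356.21

A$356.21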